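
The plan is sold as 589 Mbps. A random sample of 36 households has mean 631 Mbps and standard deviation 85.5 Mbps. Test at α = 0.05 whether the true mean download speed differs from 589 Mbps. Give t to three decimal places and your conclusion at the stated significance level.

H0: μ = 589; H1: μ ≠ 589 (one-sample t-test, two-sided).
t = (x̄ − μ₀)/(s/√n) = (631 − 589)/(85.5/√36) = 2.947
df = n − 1 = 35
Two-sided p-value ≈ 0.0057
Since p ≈ 0.0057 < α = 0.05, reject H0; the evidence is statistically significant.

t = 2.947; reject H0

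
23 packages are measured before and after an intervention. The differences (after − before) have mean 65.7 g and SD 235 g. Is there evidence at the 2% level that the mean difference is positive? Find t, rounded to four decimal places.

1.3408

H0: μ_d = 0; H1: μ_d > 0 (paired t-test on the differences, right-tailed).
t = d̄/(s_d/√n) = 65.7/(235/√23) = 1.3408
df = n − 1 = 22
p-value = P(T ≥ 1.3408) ≈ 0.0968
Since p ≈ 0.0968 > α = 0.02, fail to reject H0; the evidence is not statistically significant.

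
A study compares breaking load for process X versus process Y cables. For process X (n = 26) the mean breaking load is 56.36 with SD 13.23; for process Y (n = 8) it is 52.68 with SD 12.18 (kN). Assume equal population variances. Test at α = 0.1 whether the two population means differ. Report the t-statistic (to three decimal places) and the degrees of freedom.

t = 0.700, df = 32

Let group 1 = process X, group 2 = process Y. H0: μ_1 = μ_2; H1: μ_1 ≠ μ_2 (two-sample pooled-variance t-test, two-sided).
s_p² = [(26−1)·13.23² + (8−1)·12.18²]/(26+8−2) = 169.197
t = (56.36 − 52.68)/√[169.197·(1/26 + 1/8)] = 0.700
df = n₁ + n₂ − 2 = 32
Two-sided p-value ≈ 0.4891
Since p ≈ 0.4891 > α = 0.1, fail to reject H0; the evidence is not statistically significant.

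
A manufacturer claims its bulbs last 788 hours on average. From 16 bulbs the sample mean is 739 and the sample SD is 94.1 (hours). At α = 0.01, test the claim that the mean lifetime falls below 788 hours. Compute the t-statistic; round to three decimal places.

-2.083

H0: μ = 788; H1: μ < 788 (one-sample t-test, left-tailed).
t = (x̄ − μ₀)/(s/√n) = (739 − 788)/(94.1/√16) = -2.083
df = n − 1 = 15
p-value = P(T ≤ -2.083) ≈ 0.0274
Since p ≈ 0.0274 > α = 0.01, fail to reject H0; the evidence is not statistically significant.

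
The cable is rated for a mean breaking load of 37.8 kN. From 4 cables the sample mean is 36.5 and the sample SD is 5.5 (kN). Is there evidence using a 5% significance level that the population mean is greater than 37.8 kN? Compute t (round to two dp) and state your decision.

t = -0.47; fail to reject H0

H0: μ = 37.8; H1: μ > 37.8 (one-sample t-test, right-tailed).
t = (x̄ − μ₀)/(s/√n) = (36.5 − 37.8)/(5.5/√4) = -0.47
df = n − 1 = 3
p-value = P(T ≥ -0.47) ≈ 0.666
Since p ≈ 0.666 > α = 0.05, fail to reject H0; the data do not provide sufficient evidence against H0.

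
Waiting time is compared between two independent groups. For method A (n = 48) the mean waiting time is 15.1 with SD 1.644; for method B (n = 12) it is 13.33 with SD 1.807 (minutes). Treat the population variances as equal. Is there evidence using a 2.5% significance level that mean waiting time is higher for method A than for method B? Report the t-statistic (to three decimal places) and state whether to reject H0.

Let group 1 = method A, group 2 = method B. H0: μ_1 = μ_2; H1: μ_1 > μ_2 (two-sample pooled-variance t-test, right-tailed).
s_p² = [(48−1)·1.644² + (12−1)·1.807²]/(48+12−2) = 2.80942
t = (15.1 − 13.33)/√[2.80942·(1/48 + 1/12)] = 3.272
df = n₁ + n₂ − 2 = 58
p-value = P(T ≥ 3.272) ≈ 0.001
Since p ≈ 0.001 < α = 0.025, reject H0; the data support H1.

t = 3.272; reject H0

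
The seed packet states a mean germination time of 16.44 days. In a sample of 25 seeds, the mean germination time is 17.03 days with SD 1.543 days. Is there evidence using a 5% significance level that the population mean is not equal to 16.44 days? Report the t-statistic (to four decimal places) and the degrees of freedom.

t = 1.9119, df = 24

H0: μ = 16.44; H1: μ ≠ 16.44 (one-sample t-test, two-sided).
t = (x̄ − μ₀)/(s/√n) = (17.03 − 16.44)/(1.543/√25) = 1.9119
df = n − 1 = 24
Two-sided p-value ≈ 0.0679
Since p ≈ 0.0679 > α = 0.05, fail to reject H0; the evidence is not statistically significant.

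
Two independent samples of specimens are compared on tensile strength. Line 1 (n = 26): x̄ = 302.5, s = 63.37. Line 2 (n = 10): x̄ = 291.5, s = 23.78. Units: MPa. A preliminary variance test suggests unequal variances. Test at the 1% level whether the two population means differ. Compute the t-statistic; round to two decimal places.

Let group 1 = line 1, group 2 = line 2. H0: μ_1 = μ_2; H1: μ_1 ≠ μ_2 (Welch's two-sample t-test, two-sided).
t = (x̄_1 − x̄_2)/√(s_1²/n_1 + s_2²/n_2) = (302.5 − 291.5)/√(63.37²/26 + 23.78²/10) = 0.76
Welch–Satterthwaite df ≈ 34.00
Two-sided p-value ≈ 0.454
Since p ≈ 0.454 > α = 0.01, fail to reject H0; the evidence is not statistically significant.

0.76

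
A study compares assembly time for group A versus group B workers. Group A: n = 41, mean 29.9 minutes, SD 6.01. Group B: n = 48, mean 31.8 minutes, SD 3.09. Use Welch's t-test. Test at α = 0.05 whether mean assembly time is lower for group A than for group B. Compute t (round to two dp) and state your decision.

Let group 1 = group A, group 2 = group B. H0: μ_1 = μ_2; H1: μ_1 < μ_2 (Welch's two-sample t-test, left-tailed).
t = (x̄_1 − x̄_2)/√(s_1²/n_1 + s_2²/n_2) = (29.9 − 31.8)/√(6.01²/41 + 3.09²/48) = -1.83
Welch–Satterthwaite df ≈ 57.60
p-value = P(T ≤ -1.83) ≈ 0.036
Since p ≈ 0.036 < α = 0.05, reject H0; the evidence is statistically significant.

t = -1.83; reject H0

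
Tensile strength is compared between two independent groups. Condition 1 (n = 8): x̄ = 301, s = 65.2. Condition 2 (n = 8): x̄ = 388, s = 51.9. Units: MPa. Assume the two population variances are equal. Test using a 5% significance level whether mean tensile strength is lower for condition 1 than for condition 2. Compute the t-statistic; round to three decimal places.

-2.953

Let group 1 = condition 1, group 2 = condition 2. H0: μ_1 = μ_2; H1: μ_1 < μ_2 (two-sample pooled-variance t-test, left-tailed).
s_p² = [(8−1)·65.2² + (8−1)·51.9²]/(8+8−2) = 3472.32
t = (301 − 388)/√[3472.32·(1/8 + 1/8)] = -2.953
df = n₁ + n₂ − 2 = 14
p-value = P(T ≤ -2.953) ≈ 0.0052
Since p ≈ 0.0052 < α = 0.05, reject H0; the data support H1.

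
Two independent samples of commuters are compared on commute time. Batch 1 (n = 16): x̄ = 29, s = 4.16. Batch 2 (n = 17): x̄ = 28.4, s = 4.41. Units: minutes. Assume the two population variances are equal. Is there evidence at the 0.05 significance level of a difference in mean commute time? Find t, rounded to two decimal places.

Let group 1 = batch 1, group 2 = batch 2. H0: μ_1 = μ_2; H1: μ_1 ≠ μ_2 (two-sample pooled-variance t-test, two-sided).
s_p² = [(16−1)·4.16² + (17−1)·4.41²]/(16+17−2) = 18.4114
t = (29 − 28.4)/√[18.4114·(1/16 + 1/17)] = 0.40
df = n₁ + n₂ − 2 = 31
Two-sided p-value ≈ 0.691
Since p ≈ 0.691 > α = 0.05, fail to reject H0; the evidence is not statistically significant.

0.40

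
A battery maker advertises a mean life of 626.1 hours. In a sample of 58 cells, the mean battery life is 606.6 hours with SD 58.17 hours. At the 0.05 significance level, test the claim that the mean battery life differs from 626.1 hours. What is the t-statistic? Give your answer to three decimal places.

-2.553

H0: μ = 626.1; H1: μ ≠ 626.1 (one-sample t-test, two-sided).
t = (x̄ − μ₀)/(s/√n) = (606.6 − 626.1)/(58.17/√58) = -2.553
df = n − 1 = 57
Two-sided p-value ≈ 0.0134
Since p ≈ 0.0134 < α = 0.05, reject H0; the data support H1.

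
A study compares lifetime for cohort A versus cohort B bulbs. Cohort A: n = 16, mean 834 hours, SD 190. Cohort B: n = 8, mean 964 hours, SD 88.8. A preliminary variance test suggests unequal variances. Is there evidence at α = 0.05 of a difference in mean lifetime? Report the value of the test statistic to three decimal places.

-2.283

Let group 1 = cohort A, group 2 = cohort B. H0: μ_1 = μ_2; H1: μ_1 ≠ μ_2 (Welch's two-sample t-test, two-sided).
t = (x̄_1 − x̄_2)/√(s_1²/n_1 + s_2²/n_2) = (834 − 964)/√(190²/16 + 88.8²/8) = -2.283
Welch–Satterthwaite df ≈ 21.98
Two-sided p-value ≈ 0.032
Since p ≈ 0.032 < α = 0.05, reject H0; the data support H1.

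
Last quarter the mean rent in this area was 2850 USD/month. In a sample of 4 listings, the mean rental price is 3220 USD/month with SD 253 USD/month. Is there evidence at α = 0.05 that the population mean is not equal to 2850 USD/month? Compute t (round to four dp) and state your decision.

H0: μ = 2850; H1: μ ≠ 2850 (one-sample t-test, two-sided).
t = (x̄ − μ₀)/(s/√n) = (3220 − 2850)/(253/√4) = 2.9249
df = n − 1 = 3
Two-sided p-value ≈ 0.061
Since p ≈ 0.061 > α = 0.05, fail to reject H0; the data do not provide sufficient evidence against H0.

t = 2.9249; fail to reject H0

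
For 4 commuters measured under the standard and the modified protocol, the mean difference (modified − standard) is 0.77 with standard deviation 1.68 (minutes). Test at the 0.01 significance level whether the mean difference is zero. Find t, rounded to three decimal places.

H0: μ_d = 0; H1: μ_d ≠ 0 (paired t-test on the differences, two-sided).
t = d̄/(s_d/√n) = 0.77/(1.68/√4) = 0.917
df = n − 1 = 3
Two-sided p-value ≈ 0.4269
Since p ≈ 0.4269 > α = 0.01, fail to reject H0; the data do not provide sufficient evidence against H0.

0.917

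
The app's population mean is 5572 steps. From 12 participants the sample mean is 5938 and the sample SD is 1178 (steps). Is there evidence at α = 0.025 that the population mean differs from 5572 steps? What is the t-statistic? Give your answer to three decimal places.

H0: μ = 5572; H1: μ ≠ 5572 (one-sample t-test, two-sided).
t = (x̄ − μ₀)/(s/√n) = (5938 − 5572)/(1178/√12) = 1.076
df = n − 1 = 11
Two-sided p-value ≈ 0.3048
Since p ≈ 0.3048 > α = 0.025, fail to reject H0; the data do not provide sufficient evidence against H0.

1.076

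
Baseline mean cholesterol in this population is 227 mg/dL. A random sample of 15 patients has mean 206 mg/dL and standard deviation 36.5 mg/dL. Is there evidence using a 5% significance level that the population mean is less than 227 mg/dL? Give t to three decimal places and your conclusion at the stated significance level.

t = -2.228; reject H0

H0: μ = 227; H1: μ < 227 (one-sample t-test, left-tailed).
t = (x̄ − μ₀)/(s/√n) = (206 − 227)/(36.5/√15) = -2.228
df = n − 1 = 14
p-value = P(T ≤ -2.228) ≈ 0.0214
Since p ≈ 0.0214 < α = 0.05, reject H0; the data support H1.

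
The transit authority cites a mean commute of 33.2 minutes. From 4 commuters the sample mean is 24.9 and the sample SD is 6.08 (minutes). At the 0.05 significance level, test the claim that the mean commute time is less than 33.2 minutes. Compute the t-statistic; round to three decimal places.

-2.730

H0: μ = 33.2; H1: μ < 33.2 (one-sample t-test, left-tailed).
t = (x̄ − μ₀)/(s/√n) = (24.9 − 33.2)/(6.08/√4) = -2.730
df = n − 1 = 3
p-value = P(T ≤ -2.730) ≈ 0.0360
Since p ≈ 0.0360 < α = 0.05, reject H0; the data support H1.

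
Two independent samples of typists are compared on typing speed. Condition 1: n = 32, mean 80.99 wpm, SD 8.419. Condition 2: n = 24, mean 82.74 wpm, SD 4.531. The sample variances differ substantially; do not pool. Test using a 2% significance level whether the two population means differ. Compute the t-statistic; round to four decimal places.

Let group 1 = condition 1, group 2 = condition 2. H0: μ_1 = μ_2; H1: μ_1 ≠ μ_2 (Welch's two-sample t-test, two-sided).
t = (x̄_1 − x̄_2)/√(s_1²/n_1 + s_2²/n_2) = (80.99 − 82.74)/√(8.419²/32 + 4.531²/24) = -0.9987
Welch–Satterthwaite df ≈ 49.60
Two-sided p-value ≈ 0.323
Since p ≈ 0.323 > α = 0.02, fail to reject H0; the data do not provide sufficient evidence against H0.

-0.9987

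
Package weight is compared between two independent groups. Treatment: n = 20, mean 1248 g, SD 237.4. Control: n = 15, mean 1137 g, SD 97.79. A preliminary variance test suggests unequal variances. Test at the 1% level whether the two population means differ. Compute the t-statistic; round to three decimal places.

1.888

Let group 1 = treatment, group 2 = control. H0: μ_1 = μ_2; H1: μ_1 ≠ μ_2 (Welch's two-sample t-test, two-sided).
t = (x̄_1 − x̄_2)/√(s_1²/n_1 + s_2²/n_2) = (1248 − 1137)/√(237.4²/20 + 97.79²/15) = 1.888
Welch–Satterthwaite df ≈ 26.71
Two-sided p-value ≈ 0.0699
Since p ≈ 0.0699 > α = 0.01, fail to reject H0; the evidence is not statistically significant.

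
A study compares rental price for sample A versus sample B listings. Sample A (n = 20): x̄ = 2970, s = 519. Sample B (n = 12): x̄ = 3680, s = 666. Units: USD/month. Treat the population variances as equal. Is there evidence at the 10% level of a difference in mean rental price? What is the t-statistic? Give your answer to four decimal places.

-3.3683

Let group 1 = sample A, group 2 = sample B. H0: μ_1 = μ_2; H1: μ_1 ≠ μ_2 (two-sample pooled-variance t-test, two-sided).
s_p² = [(20−1)·519² + (12−1)·666²]/(20+12−2) = 333232
t = (2970 − 3680)/√[333232·(1/20 + 1/12)] = -3.3683
df = n₁ + n₂ − 2 = 30
Two-sided p-value ≈ 0.0021
Since p ≈ 0.0021 < α = 0.1, reject H0; the evidence is statistically significant.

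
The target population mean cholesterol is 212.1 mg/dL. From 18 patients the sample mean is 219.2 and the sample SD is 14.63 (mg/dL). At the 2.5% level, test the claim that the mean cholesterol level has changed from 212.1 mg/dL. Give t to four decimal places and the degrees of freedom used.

t = 2.0590, df = 17

H0: μ = 212.1; H1: μ ≠ 212.1 (one-sample t-test, two-sided).
t = (x̄ − μ₀)/(s/√n) = (219.2 − 212.1)/(14.63/√18) = 2.0590
df = n − 1 = 17
Two-sided p-value ≈ 0.055
Since p ≈ 0.055 > α = 0.025, fail to reject H0; the data do not provide sufficient evidence against H0.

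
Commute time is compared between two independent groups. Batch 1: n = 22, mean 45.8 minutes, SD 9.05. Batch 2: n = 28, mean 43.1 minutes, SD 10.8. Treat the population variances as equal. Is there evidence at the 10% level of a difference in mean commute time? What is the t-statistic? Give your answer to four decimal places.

Let group 1 = batch 1, group 2 = batch 2. H0: μ_1 = μ_2; H1: μ_1 ≠ μ_2 (two-sample pooled-variance t-test, two-sided).
s_p² = [(22−1)·9.05² + (28−1)·10.8²]/(22+28−2) = 101.442
t = (45.8 − 43.1)/√[101.442·(1/22 + 1/28)] = 0.9409
df = n₁ + n₂ − 2 = 48
Two-sided p-value ≈ 0.351
Since p ≈ 0.351 > α = 0.1, fail to reject H0; the data do not provide sufficient evidence against H0.

0.9409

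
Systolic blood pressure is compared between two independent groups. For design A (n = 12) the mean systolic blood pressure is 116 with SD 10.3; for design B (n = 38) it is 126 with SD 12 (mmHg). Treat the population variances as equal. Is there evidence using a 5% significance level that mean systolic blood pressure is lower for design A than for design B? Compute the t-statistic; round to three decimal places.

Let group 1 = design A, group 2 = design B. H0: μ_1 = μ_2; H1: μ_1 < μ_2 (two-sample pooled-variance t-test, left-tailed).
s_p² = [(12−1)·10.3² + (38−1)·12²]/(12+38−2) = 135.312
t = (116 − 126)/√[135.312·(1/12 + 1/38)] = -2.596
df = n₁ + n₂ − 2 = 48
p-value = P(T ≤ -2.596) ≈ 0.0062
Since p ≈ 0.0062 < α = 0.05, reject H0; the evidence is statistically significant.

-2.596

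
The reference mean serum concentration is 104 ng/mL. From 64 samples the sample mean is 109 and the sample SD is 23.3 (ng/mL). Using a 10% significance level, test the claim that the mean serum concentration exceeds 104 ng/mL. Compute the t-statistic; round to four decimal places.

H0: μ = 104; H1: μ > 104 (one-sample t-test, right-tailed).
t = (x̄ − μ₀)/(s/√n) = (109 − 104)/(23.3/√64) = 1.7167
df = n − 1 = 63
p-value = P(T ≥ 1.7167) ≈ 0.0455
Since p ≈ 0.0455 < α = 0.1, reject H0; the evidence is statistically significant.

1.7167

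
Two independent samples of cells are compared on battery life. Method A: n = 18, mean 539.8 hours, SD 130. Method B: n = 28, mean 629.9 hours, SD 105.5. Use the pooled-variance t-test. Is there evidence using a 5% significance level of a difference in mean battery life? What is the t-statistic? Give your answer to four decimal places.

Let group 1 = method A, group 2 = method B. H0: μ_1 = μ_2; H1: μ_1 ≠ μ_2 (two-sample pooled-variance t-test, two-sided).
s_p² = [(18−1)·130² + (28−1)·105.5²]/(18+28−2) = 13359.5
t = (539.8 − 629.9)/√[13359.5·(1/18 + 1/28)] = -2.5803
df = n₁ + n₂ − 2 = 44
Two-sided p-value ≈ 0.013
Since p ≈ 0.013 < α = 0.05, reject H0; the data support H1.

-2.5803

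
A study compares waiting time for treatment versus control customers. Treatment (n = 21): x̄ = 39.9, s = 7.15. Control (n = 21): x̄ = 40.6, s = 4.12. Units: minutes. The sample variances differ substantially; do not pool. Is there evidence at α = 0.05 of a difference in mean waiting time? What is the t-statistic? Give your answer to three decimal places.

Let group 1 = treatment, group 2 = control. H0: μ_1 = μ_2; H1: μ_1 ≠ μ_2 (Welch's two-sample t-test, two-sided).
t = (x̄_1 − x̄_2)/√(s_1²/n_1 + s_2²/n_2) = (39.9 − 40.6)/√(7.15²/21 + 4.12²/21) = -0.389
Welch–Satterthwaite df ≈ 31.96
Two-sided p-value ≈ 0.700
Since p ≈ 0.700 > α = 0.05, fail to reject H0; the data do not provide sufficient evidence against H0.

-0.389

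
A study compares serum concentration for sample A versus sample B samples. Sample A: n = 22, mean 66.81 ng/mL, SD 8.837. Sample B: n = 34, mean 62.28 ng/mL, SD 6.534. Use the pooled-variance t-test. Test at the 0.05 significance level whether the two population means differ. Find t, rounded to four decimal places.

2.2034

Let group 1 = sample A, group 2 = sample B. H0: μ_1 = μ_2; H1: μ_1 ≠ μ_2 (two-sample pooled-variance t-test, two-sided).
s_p² = [(22−1)·8.837² + (34−1)·6.534²]/(22+34−2) = 56.4596
t = (66.81 − 62.28)/√[56.4596·(1/22 + 1/34)] = 2.2034
df = n₁ + n₂ − 2 = 54
Two-sided p-value ≈ 0.0319
Since p ≈ 0.0319 < α = 0.05, reject H0; the data support H1.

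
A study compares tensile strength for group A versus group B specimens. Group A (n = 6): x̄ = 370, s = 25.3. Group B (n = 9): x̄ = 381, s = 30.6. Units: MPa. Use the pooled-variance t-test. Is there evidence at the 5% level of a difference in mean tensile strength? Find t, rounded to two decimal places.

-0.73

Let group 1 = group A, group 2 = group B. H0: μ_1 = μ_2; H1: μ_1 ≠ μ_2 (two-sample pooled-variance t-test, two-sided).
s_p² = [(6−1)·25.3² + (9−1)·30.6²]/(6+9−2) = 822.41
t = (370 − 381)/√[822.41·(1/6 + 1/9)] = -0.73
df = n₁ + n₂ − 2 = 13
Two-sided p-value ≈ 0.4797
Since p ≈ 0.4797 > α = 0.05, fail to reject H0; the evidence is not statistically significant.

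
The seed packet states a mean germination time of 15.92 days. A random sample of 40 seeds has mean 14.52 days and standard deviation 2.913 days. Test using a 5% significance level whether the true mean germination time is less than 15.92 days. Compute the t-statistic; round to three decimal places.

H0: μ = 15.92; H1: μ < 15.92 (one-sample t-test, left-tailed).
t = (x̄ − μ₀)/(s/√n) = (14.52 − 15.92)/(2.913/√40) = -3.040
df = n − 1 = 39
p-value = P(T ≤ -3.040) ≈ 0.002
Since p ≈ 0.002 < α = 0.05, reject H0; the data support H1.

-3.040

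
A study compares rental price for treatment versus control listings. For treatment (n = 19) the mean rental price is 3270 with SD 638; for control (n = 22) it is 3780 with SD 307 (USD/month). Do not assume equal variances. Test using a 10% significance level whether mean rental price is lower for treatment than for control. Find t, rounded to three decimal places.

-3.181

Let group 1 = treatment, group 2 = control. H0: μ_1 = μ_2; H1: μ_1 < μ_2 (Welch's two-sample t-test, left-tailed).
t = (x̄_1 − x̄_2)/√(s_1²/n_1 + s_2²/n_2) = (3270 − 3780)/√(638²/19 + 307²/22) = -3.181
Welch–Satterthwaite df ≈ 25.06
p-value = P(T ≤ -3.181) ≈ 0.002
Since p ≈ 0.002 < α = 0.1, reject H0; the data support H1.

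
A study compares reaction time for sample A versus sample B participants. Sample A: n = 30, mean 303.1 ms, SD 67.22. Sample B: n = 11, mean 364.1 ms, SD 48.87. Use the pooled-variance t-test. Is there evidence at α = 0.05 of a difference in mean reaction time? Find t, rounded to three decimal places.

-2.746

Let group 1 = sample A, group 2 = sample B. H0: μ_1 = μ_2; H1: μ_1 ≠ μ_2 (two-sample pooled-variance t-test, two-sided).
s_p² = [(30−1)·67.22² + (11−1)·48.87²]/(30+11−2) = 3972.31
t = (303.1 − 364.1)/√[3972.31·(1/30 + 1/11)] = -2.746
df = n₁ + n₂ − 2 = 39
Two-sided p-value ≈ 0.009
Since p ≈ 0.009 < α = 0.05, reject H0; the evidence is statistically significant.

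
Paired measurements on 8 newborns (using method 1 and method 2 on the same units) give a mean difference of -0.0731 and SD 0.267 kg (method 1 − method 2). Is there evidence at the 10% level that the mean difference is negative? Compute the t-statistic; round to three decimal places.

H0: μ_d = 0; H1: μ_d < 0 (paired t-test on the differences, left-tailed).
t = d̄/(s_d/√n) = -0.0731/(0.267/√8) = -0.774
df = n − 1 = 7
p-value = P(T ≤ -0.774) ≈ 0.232
Since p ≈ 0.232 > α = 0.1, fail to reject H0; the evidence is not statistically significant.

-0.774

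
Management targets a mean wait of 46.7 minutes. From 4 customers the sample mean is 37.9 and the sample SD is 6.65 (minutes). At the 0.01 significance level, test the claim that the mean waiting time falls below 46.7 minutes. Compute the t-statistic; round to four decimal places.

H0: μ = 46.7; H1: μ < 46.7 (one-sample t-test, left-tailed).
t = (x̄ − μ₀)/(s/√n) = (37.9 − 46.7)/(6.65/√4) = -2.6466
df = n − 1 = 3
p-value = P(T ≤ -2.6466) ≈ 0.0386
Since p ≈ 0.0386 > α = 0.01, fail to reject H0; the evidence is not statistically significant.

-2.6466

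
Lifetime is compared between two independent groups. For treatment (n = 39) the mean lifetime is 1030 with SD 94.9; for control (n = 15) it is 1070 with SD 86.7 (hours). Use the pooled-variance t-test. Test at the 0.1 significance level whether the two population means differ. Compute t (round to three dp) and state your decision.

Let group 1 = treatment, group 2 = control. H0: μ_1 = μ_2; H1: μ_1 ≠ μ_2 (two-sample pooled-variance t-test, two-sided).
s_p² = [(39−1)·94.9² + (15−1)·86.7²]/(39+15−2) = 8605.09
t = (1030 − 1070)/√[8605.09·(1/39 + 1/15)] = -1.419
df = n₁ + n₂ − 2 = 52
Two-sided p-value ≈ 0.1618
Since p ≈ 0.1618 > α = 0.1, fail to reject H0; the evidence is not statistically significant.

t = -1.419; fail to reject H0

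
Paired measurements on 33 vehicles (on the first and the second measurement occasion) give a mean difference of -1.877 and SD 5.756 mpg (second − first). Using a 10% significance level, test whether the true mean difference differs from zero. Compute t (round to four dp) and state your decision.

H0: μ_d = 0; H1: μ_d ≠ 0 (paired t-test on the differences, two-sided).
t = d̄/(s_d/√n) = -1.877/(5.756/√33) = -1.8733
df = n − 1 = 32
Two-sided p-value ≈ 0.070
Since p ≈ 0.070 < α = 0.1, reject H0; the data support H1.

t = -1.8733; reject H0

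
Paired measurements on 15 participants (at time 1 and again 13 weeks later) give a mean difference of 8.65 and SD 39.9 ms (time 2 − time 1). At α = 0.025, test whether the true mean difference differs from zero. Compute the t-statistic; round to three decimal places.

H0: μ_d = 0; H1: μ_d ≠ 0 (paired t-test on the differences, two-sided).
t = d̄/(s_d/√n) = 8.65/(39.9/√15) = 0.840
df = n − 1 = 14
Two-sided p-value ≈ 0.415
Since p ≈ 0.415 > α = 0.025, fail to reject H0; the data do not provide sufficient evidence against H0.

0.840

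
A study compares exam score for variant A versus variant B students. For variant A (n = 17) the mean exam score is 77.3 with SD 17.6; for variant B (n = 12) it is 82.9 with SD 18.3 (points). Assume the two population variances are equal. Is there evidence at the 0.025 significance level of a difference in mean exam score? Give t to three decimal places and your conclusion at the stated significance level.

t = -0.830; fail to reject H0

Let group 1 = variant A, group 2 = variant B. H0: μ_1 = μ_2; H1: μ_1 ≠ μ_2 (two-sample pooled-variance t-test, two-sided).
s_p² = [(17−1)·17.6² + (12−1)·18.3²]/(17+12−2) = 319.998
t = (77.3 − 82.9)/√[319.998·(1/17 + 1/12)] = -0.830
df = n₁ + n₂ − 2 = 27
Two-sided p-value ≈ 0.414
Since p ≈ 0.414 > α = 0.025, fail to reject H0; the data do not provide sufficient evidence against H0.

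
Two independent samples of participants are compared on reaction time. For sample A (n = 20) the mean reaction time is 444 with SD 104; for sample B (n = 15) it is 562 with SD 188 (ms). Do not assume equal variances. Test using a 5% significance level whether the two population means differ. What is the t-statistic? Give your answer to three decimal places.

Let group 1 = sample A, group 2 = sample B. H0: μ_1 = μ_2; H1: μ_1 ≠ μ_2 (Welch's two-sample t-test, two-sided).
t = (x̄_1 − x̄_2)/√(s_1²/n_1 + s_2²/n_2) = (444 − 562)/√(104²/20 + 188²/15) = -2.192
Welch–Satterthwaite df ≈ 20.37
Two-sided p-value ≈ 0.0401
Since p ≈ 0.0401 < α = 0.05, reject H0; the evidence is statistically significant.

-2.192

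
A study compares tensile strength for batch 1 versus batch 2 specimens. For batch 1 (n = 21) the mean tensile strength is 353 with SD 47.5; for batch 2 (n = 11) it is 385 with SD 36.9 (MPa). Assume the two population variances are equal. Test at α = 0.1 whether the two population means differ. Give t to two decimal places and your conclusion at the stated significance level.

Let group 1 = batch 1, group 2 = batch 2. H0: μ_1 = μ_2; H1: μ_1 ≠ μ_2 (two-sample pooled-variance t-test, two-sided).
s_p² = [(21−1)·47.5² + (11−1)·36.9²]/(21+11−2) = 1958.04
t = (353 − 385)/√[1958.04·(1/21 + 1/11)] = -1.94
df = n₁ + n₂ − 2 = 30
Two-sided p-value ≈ 0.061
Since p ≈ 0.061 < α = 0.1, reject H0; the data support H1.

t = -1.94; reject H0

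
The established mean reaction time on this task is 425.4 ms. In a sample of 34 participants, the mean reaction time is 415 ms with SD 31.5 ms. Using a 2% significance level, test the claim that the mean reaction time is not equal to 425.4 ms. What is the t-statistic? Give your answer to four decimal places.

H0: μ = 425.4; H1: μ ≠ 425.4 (one-sample t-test, two-sided).
t = (x̄ − μ₀)/(s/√n) = (415 − 425.4)/(31.5/√34) = -1.9251
df = n − 1 = 33
Two-sided p-value ≈ 0.063
Since p ≈ 0.063 > α = 0.02, fail to reject H0; the evidence is not statistically significant.

-1.9251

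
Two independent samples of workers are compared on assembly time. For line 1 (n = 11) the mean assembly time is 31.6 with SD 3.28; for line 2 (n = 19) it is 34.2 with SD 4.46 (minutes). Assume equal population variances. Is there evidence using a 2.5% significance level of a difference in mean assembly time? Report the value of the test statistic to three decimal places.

-1.683

Let group 1 = line 1, group 2 = line 2. H0: μ_1 = μ_2; H1: μ_1 ≠ μ_2 (two-sample pooled-variance t-test, two-sided).
s_p² = [(11−1)·3.28² + (19−1)·4.46²]/(11+19−2) = 16.6297
t = (31.6 − 34.2)/√[16.6297·(1/11 + 1/19)] = -1.683
df = n₁ + n₂ − 2 = 28
Two-sided p-value ≈ 0.1035
Since p ≈ 0.1035 > α = 0.025, fail to reject H0; the evidence is not statistically significant.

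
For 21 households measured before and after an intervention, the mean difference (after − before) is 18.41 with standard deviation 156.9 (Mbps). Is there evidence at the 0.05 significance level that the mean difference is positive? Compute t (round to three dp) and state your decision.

t = 0.538; fail to reject H0

H0: μ_d = 0; H1: μ_d > 0 (paired t-test on the differences, right-tailed).
t = d̄/(s_d/√n) = 18.41/(156.9/√21) = 0.538
df = n − 1 = 20
p-value = P(T ≥ 0.538) ≈ 0.298
Since p ≈ 0.298 > α = 0.05, fail to reject H0; the data do not provide sufficient evidence against H0.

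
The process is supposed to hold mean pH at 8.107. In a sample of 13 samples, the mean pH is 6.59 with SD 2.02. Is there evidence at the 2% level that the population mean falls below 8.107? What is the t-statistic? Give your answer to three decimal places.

-2.708

H0: μ = 8.107; H1: μ < 8.107 (one-sample t-test, left-tailed).
t = (x̄ − μ₀)/(s/√n) = (6.59 − 8.107)/(2.02/√13) = -2.708
df = n − 1 = 12
p-value = P(T ≤ -2.708) ≈ 0.0095
Since p ≈ 0.0095 < α = 0.02, reject H0; the evidence is statistically significant.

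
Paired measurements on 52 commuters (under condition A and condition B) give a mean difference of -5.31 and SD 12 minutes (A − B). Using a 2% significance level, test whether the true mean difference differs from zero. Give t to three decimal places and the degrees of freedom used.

H0: μ_d = 0; H1: μ_d ≠ 0 (paired t-test on the differences, two-sided).
t = d̄/(s_d/√n) = -5.31/(12/√52) = -3.191
df = n − 1 = 51
Two-sided p-value ≈ 0.002
Since p ≈ 0.002 < α = 0.02, reject H0; the data support H1.

t = -3.191, df = 51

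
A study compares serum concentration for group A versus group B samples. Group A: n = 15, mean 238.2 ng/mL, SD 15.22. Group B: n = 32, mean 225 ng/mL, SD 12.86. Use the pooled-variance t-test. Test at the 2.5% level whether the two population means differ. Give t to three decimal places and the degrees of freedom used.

t = 3.093, df = 45

Let group 1 = group A, group 2 = group B. H0: μ_1 = μ_2; H1: μ_1 ≠ μ_2 (two-sample pooled-variance t-test, two-sided).
s_p² = [(15−1)·15.22² + (32−1)·12.86²]/(15+32−2) = 185.997
t = (238.2 − 225)/√[185.997·(1/15 + 1/32)] = 3.093
df = n₁ + n₂ − 2 = 45
Two-sided p-value ≈ 0.003
Since p ≈ 0.003 < α = 0.025, reject H0; the evidence is statistically significant.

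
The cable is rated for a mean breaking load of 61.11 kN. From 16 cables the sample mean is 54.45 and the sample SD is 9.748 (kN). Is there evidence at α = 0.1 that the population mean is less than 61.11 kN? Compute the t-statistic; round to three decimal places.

H0: μ = 61.11; H1: μ < 61.11 (one-sample t-test, left-tailed).
t = (x̄ − μ₀)/(s/√n) = (54.45 − 61.11)/(9.748/√16) = -2.733
df = n − 1 = 15
p-value = P(T ≤ -2.733) ≈ 0.008
Since p ≈ 0.008 < α = 0.1, reject H0; the evidence is statistically significant.

-2.733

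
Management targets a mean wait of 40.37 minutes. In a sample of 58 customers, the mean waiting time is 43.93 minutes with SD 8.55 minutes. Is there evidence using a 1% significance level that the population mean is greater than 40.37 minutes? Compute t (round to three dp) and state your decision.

H0: μ = 40.37; H1: μ > 40.37 (one-sample t-test, right-tailed).
t = (x̄ − μ₀)/(s/√n) = (43.93 − 40.37)/(8.55/√58) = 3.171
df = n − 1 = 57
p-value = P(T ≥ 3.171) ≈ 0.0012
Since p ≈ 0.0012 < α = 0.01, reject H0; the evidence is statistically significant.

t = 3.171; reject H0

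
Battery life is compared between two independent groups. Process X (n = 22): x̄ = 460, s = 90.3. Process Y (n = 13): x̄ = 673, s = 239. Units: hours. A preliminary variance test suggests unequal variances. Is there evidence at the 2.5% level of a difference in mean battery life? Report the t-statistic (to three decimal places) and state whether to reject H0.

Let group 1 = process X, group 2 = process Y. H0: μ_1 = μ_2; H1: μ_1 ≠ μ_2 (Welch's two-sample t-test, two-sided).
t = (x̄_1 − x̄_2)/√(s_1²/n_1 + s_2²/n_2) = (460 − 673)/√(90.3²/22 + 239²/13) = -3.086
Welch–Satterthwaite df ≈ 14.05
Two-sided p-value ≈ 0.0080
Since p ≈ 0.0080 < α = 0.025, reject H0; the evidence is statistically significant.

t = -3.086; reject H0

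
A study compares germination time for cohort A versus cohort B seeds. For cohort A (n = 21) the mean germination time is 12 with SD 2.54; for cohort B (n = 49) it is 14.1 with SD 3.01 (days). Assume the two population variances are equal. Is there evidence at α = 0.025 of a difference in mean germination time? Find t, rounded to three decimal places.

-2.796

Let group 1 = cohort A, group 2 = cohort B. H0: μ_1 = μ_2; H1: μ_1 ≠ μ_2 (two-sample pooled-variance t-test, two-sided).
s_p² = [(21−1)·2.54² + (49−1)·3.01²]/(21+49−2) = 8.29289
t = (12 − 14.1)/√[8.29289·(1/21 + 1/49)] = -2.796
df = n₁ + n₂ − 2 = 68
Two-sided p-value ≈ 0.007
Since p ≈ 0.007 < α = 0.025, reject H0; the evidence is statistically significant.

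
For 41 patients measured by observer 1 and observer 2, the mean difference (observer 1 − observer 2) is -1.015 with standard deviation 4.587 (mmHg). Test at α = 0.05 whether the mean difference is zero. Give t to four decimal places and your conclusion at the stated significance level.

t = -1.4169; fail to reject H0

H0: μ_d = 0; H1: μ_d ≠ 0 (paired t-test on the differences, two-sided).
t = d̄/(s_d/√n) = -1.015/(4.587/√41) = -1.4169
df = n − 1 = 40
Two-sided p-value ≈ 0.1643
Since p ≈ 0.1643 > α = 0.05, fail to reject H0; the data do not provide sufficient evidence against H0.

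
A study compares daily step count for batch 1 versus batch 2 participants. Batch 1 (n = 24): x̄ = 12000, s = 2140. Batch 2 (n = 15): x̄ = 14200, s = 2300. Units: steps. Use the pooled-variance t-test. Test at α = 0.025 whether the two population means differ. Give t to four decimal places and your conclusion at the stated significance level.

Let group 1 = batch 1, group 2 = batch 2. H0: μ_1 = μ_2; H1: μ_1 ≠ μ_2 (two-sample pooled-variance t-test, two-sided).
s_p² = [(24−1)·2140² + (15−1)·2300²]/(24+15−2) = 4848400
t = (12000 − 14200)/√[4848400·(1/24 + 1/15)] = -3.0356
df = n₁ + n₂ − 2 = 37
Two-sided p-value ≈ 0.004
Since p ≈ 0.004 < α = 0.025, reject H0; the evidence is statistically significant.

t = -3.0356; reject H0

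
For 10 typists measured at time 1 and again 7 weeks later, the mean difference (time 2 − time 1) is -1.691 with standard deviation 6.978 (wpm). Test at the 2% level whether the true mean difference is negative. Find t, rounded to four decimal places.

H0: μ_d = 0; H1: μ_d < 0 (paired t-test on the differences, left-tailed).
t = d̄/(s_d/√n) = -1.691/(6.978/√10) = -0.7663
df = n − 1 = 9
p-value = P(T ≤ -0.7663) ≈ 0.232
Since p ≈ 0.232 > α = 0.02, fail to reject H0; the evidence is not statistically significant.

-0.7663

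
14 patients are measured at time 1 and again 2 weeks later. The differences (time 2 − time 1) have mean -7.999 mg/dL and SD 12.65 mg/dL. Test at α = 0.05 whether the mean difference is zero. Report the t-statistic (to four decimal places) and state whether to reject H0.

H0: μ_d = 0; H1: μ_d ≠ 0 (paired t-test on the differences, two-sided).
t = d̄/(s_d/√n) = -7.999/(12.65/√14) = -2.3660
df = n − 1 = 13
Two-sided p-value ≈ 0.0342
Since p ≈ 0.0342 < α = 0.05, reject H0; the data support H1.

t = -2.3660; reject H0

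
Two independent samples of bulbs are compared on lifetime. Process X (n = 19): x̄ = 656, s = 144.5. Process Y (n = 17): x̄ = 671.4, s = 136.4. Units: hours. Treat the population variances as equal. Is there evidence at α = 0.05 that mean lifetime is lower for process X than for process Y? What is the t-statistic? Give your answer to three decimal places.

Let group 1 = process X, group 2 = process Y. H0: μ_1 = μ_2; H1: μ_1 < μ_2 (two-sample pooled-variance t-test, left-tailed).
s_p² = [(19−1)·144.5² + (17−1)·136.4²]/(19+17−2) = 19809.5
t = (656 − 671.4)/√[19809.5·(1/19 + 1/17)] = -0.328
df = n₁ + n₂ − 2 = 34
p-value = P(T ≤ -0.328) ≈ 0.373
Since p ≈ 0.373 > α = 0.05, fail to reject H0; the evidence is not statistically significant.

-0.328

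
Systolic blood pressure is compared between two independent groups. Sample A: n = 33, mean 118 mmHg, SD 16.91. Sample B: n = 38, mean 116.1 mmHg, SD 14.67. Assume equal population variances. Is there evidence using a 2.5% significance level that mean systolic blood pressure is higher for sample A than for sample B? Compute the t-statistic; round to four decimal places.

0.5070

Let group 1 = sample A, group 2 = sample B. H0: μ_1 = μ_2; H1: μ_1 > μ_2 (two-sample pooled-variance t-test, right-tailed).
s_p² = [(33−1)·16.91² + (38−1)·14.67²]/(33+38−2) = 248.015
t = (118 − 116.1)/√[248.015·(1/33 + 1/38)] = 0.5070
df = n₁ + n₂ − 2 = 69
p-value = P(T ≥ 0.5070) ≈ 0.3069
Since p ≈ 0.3069 > α = 0.025, fail to reject H0; the data do not provide sufficient evidence against H0.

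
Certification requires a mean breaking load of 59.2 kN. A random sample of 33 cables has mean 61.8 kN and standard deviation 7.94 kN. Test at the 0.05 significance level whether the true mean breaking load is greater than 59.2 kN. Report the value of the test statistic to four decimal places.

H0: μ = 59.2; H1: μ > 59.2 (one-sample t-test, right-tailed).
t = (x̄ − μ₀)/(s/√n) = (61.8 − 59.2)/(7.94/√33) = 1.8811
df = n − 1 = 32
p-value = P(T ≥ 1.8811) ≈ 0.035
Since p ≈ 0.035 < α = 0.05, reject H0; the evidence is statistically significant.

1.8811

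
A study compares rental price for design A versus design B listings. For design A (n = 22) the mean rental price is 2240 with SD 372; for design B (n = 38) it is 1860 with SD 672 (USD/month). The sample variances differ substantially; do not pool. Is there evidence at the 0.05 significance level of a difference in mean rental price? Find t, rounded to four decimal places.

Let group 1 = design A, group 2 = design B. H0: μ_1 = μ_2; H1: μ_1 ≠ μ_2 (Welch's two-sample t-test, two-sided).
t = (x̄_1 − x̄_2)/√(s_1²/n_1 + s_2²/n_2) = (2240 − 1860)/√(372²/22 + 672²/38) = 2.8188
Welch–Satterthwaite df ≈ 57.94
Two-sided p-value ≈ 0.007
Since p ≈ 0.007 < α = 0.05, reject H0; the evidence is statistically significant.

2.8188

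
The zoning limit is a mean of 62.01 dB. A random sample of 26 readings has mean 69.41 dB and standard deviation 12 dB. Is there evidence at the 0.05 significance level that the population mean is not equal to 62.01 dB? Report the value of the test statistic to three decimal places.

3.144

H0: μ = 62.01; H1: μ ≠ 62.01 (one-sample t-test, two-sided).
t = (x̄ − μ₀)/(s/√n) = (69.41 − 62.01)/(12/√26) = 3.144
df = n − 1 = 25
Two-sided p-value ≈ 0.004
Since p ≈ 0.004 < α = 0.05, reject H0; the evidence is statistically significant.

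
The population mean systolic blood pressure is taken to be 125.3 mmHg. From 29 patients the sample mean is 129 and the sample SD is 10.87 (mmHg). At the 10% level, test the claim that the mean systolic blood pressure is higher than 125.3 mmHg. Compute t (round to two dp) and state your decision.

t = 1.83; reject H0

H0: μ = 125.3; H1: μ > 125.3 (one-sample t-test, right-tailed).
t = (x̄ − μ₀)/(s/√n) = (129 − 125.3)/(10.87/√29) = 1.83
df = n − 1 = 28
p-value = P(T ≥ 1.83) ≈ 0.039
Since p ≈ 0.039 < α = 0.1, reject H0; the evidence is statistically significant.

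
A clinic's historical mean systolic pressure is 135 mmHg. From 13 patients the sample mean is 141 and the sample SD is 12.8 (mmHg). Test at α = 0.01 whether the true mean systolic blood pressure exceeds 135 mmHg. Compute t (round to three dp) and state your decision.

H0: μ = 135; H1: μ > 135 (one-sample t-test, right-tailed).
t = (x̄ − μ₀)/(s/√n) = (141 − 135)/(12.8/√13) = 1.690
df = n − 1 = 12
p-value = P(T ≥ 1.690) ≈ 0.058
Since p ≈ 0.058 > α = 0.01, fail to reject H0; the data do not provide sufficient evidence against H0.

t = 1.690; fail to reject H0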